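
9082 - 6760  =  2322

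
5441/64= 5441/64 = 85.02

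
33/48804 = 11/16268  =  0.00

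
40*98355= 3934200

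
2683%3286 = 2683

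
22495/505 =4499/101 = 44.54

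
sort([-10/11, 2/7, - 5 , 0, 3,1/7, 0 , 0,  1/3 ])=[ - 5, - 10/11,0,0, 0, 1/7,2/7 , 1/3, 3 ] 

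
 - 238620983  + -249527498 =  - 488148481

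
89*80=7120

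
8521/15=8521/15 =568.07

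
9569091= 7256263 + 2312828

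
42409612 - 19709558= 22700054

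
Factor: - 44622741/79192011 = - 14874247/26397337 = -29^( - 1)  *31^( - 1 )*29363^( - 1)*14874247^1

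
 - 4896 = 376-5272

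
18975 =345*55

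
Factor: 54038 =2^1 * 41^1*659^1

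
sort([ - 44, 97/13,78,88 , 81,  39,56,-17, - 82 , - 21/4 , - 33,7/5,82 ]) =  [ -82,-44,-33, - 17,-21/4, 7/5,97/13,  39 , 56,78,81  ,  82,88 ] 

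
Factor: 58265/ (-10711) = - 5^1 * 43^1*271^1*10711^ (-1)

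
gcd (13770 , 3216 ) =6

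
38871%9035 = 2731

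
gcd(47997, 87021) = 9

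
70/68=35/34= 1.03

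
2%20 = 2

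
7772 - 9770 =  - 1998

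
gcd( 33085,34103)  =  509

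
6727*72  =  484344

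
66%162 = 66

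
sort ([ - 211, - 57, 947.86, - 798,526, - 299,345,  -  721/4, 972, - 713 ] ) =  [ - 798, - 713, - 299,-211, - 721/4,  -  57 , 345 , 526,947.86,972 ]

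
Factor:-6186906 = -2^1*3^2*11^1*31247^1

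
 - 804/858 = - 134/143 =- 0.94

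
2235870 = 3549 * 630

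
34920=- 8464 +43384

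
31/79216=31/79216=0.00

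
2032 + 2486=4518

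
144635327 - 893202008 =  - 748566681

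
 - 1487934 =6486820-7974754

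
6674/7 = 6674/7 = 953.43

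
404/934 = 202/467 = 0.43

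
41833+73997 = 115830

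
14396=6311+8085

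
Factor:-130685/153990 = - 443/522 =- 2^( - 1 )*3^ ( - 2)*29^( - 1)*443^1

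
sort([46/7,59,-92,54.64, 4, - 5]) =[ - 92,- 5,4,46/7,54.64, 59] 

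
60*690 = 41400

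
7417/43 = 172 + 21/43 = 172.49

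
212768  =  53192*4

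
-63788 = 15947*( - 4)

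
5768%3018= 2750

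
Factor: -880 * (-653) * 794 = 456264160 = 2^5 * 5^1*11^1 * 397^1*653^1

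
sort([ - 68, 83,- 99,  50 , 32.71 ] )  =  [ - 99, - 68, 32.71, 50, 83 ] 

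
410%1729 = 410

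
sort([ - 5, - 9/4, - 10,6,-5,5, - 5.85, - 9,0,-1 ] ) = [  -  10, - 9, - 5.85 , - 5,-5, - 9/4, - 1,0, 5,6]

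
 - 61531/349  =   - 61531/349 =- 176.31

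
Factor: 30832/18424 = 2^1*7^ (-2 )*41^1 = 82/49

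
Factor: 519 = 3^1*173^1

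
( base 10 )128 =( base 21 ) 62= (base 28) 4G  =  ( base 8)200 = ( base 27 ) 4k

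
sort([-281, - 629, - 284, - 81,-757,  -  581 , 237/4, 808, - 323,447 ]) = [ - 757,  -  629, - 581,- 323, - 284, - 281,  -  81 , 237/4,447,808] 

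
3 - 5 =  - 2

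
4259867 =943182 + 3316685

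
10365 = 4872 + 5493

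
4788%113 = 42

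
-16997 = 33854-50851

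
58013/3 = 19337 + 2/3 = 19337.67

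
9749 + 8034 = 17783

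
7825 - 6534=1291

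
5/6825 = 1/1365 = 0.00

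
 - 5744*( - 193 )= 1108592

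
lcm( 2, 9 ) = 18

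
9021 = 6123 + 2898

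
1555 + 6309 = 7864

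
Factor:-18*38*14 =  - 9576 = -2^3 *3^2 * 7^1*19^1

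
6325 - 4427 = 1898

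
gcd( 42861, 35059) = 1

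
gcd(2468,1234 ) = 1234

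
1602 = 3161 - 1559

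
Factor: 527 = 17^1 * 31^1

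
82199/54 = 82199/54 = 1522.20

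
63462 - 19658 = 43804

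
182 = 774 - 592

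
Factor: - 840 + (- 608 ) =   -  1448 = -  2^3*181^1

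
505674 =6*84279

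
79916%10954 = 3238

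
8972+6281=15253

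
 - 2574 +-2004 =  - 4578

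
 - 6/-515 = 6/515 = 0.01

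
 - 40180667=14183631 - 54364298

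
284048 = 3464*82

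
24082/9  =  24082/9 = 2675.78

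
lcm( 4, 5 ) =20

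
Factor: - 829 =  - 829^1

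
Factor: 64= 2^6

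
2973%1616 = 1357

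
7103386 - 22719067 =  - 15615681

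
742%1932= 742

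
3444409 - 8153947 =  - 4709538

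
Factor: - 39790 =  - 2^1 * 5^1*23^1*173^1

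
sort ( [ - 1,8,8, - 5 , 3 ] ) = [ - 5, - 1,3, 8,  8 ] 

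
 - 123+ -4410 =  - 4533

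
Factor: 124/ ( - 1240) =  - 1/10 = -2^ (-1)*5^( - 1 ) 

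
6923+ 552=7475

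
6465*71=459015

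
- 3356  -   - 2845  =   - 511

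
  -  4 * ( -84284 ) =337136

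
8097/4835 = 8097/4835= 1.67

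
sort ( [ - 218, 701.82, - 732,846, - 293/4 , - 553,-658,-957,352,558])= [-957,  -  732,- 658,- 553,  -  218,- 293/4,352, 558, 701.82,846]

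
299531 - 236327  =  63204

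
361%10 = 1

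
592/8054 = 296/4027 = 0.07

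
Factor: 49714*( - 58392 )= - 2^4*3^2 * 7^1*53^1 * 67^1*811^1 = - 2902899888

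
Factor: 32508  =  2^2*3^3*7^1  *43^1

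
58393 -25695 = 32698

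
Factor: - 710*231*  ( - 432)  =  70852320 = 2^5*3^4 * 5^1 * 7^1 * 11^1 * 71^1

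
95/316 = 95/316 =0.30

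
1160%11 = 5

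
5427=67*81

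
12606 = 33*382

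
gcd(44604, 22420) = 236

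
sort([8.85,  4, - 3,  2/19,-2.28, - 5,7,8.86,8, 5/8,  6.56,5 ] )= [-5,-3 , - 2.28,2/19, 5/8,  4, 5,6.56,  7, 8 , 8.85, 8.86]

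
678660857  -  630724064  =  47936793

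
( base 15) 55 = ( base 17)4c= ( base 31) 2I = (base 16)50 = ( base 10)80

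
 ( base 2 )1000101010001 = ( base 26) 6ed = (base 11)3370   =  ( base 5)120213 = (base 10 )4433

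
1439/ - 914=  - 1439/914= - 1.57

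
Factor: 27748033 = 101^1*257^1* 1069^1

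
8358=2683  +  5675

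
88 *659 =57992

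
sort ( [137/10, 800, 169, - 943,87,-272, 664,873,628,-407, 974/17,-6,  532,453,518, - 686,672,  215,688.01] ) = [-943, - 686 , - 407, - 272, - 6,137/10,  974/17,87,169, 215,  453, 518,532,  628, 664,672,  688.01,800, 873]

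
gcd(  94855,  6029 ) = 1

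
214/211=214/211 = 1.01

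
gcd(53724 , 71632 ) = 17908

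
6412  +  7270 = 13682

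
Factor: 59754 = 2^1*3^1*23^1*433^1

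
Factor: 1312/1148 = 8/7 = 2^3 *7^( - 1)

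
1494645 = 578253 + 916392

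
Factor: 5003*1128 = 5643384 =2^3*3^1*47^1*5003^1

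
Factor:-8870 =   -  2^1*5^1*887^1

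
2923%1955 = 968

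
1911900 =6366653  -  4454753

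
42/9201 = 14/3067 = 0.00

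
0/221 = 0 = 0.00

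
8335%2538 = 721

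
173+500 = 673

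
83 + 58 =141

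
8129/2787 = 8129/2787=2.92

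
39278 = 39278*1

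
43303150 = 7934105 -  - 35369045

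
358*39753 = 14231574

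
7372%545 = 287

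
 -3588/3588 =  - 1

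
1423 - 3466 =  - 2043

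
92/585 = 92/585 = 0.16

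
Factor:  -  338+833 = 495 = 3^2*5^1* 11^1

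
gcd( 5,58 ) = 1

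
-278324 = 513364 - 791688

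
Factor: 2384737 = 31^1*43^1*1789^1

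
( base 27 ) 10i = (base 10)747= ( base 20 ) 1h7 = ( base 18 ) 259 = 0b1011101011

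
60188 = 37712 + 22476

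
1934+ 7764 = 9698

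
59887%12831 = 8563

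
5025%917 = 440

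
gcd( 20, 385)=5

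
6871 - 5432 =1439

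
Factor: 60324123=3^1*53^1*379397^1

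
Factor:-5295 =-3^1*5^1*353^1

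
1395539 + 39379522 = 40775061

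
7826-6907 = 919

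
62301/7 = 8900 + 1/7  =  8900.14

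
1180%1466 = 1180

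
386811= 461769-74958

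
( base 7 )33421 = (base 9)12521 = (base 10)8443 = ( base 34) 7ab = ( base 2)10000011111011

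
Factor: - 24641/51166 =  - 2^ ( - 1 )*41^1*601^1  *  25583^( - 1)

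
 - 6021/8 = -6021/8 = -752.62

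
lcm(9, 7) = 63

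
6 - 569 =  - 563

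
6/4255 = 6/4255 = 0.00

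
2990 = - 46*( - 65)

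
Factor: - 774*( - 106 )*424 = 2^5*3^2*43^1*53^2 = 34786656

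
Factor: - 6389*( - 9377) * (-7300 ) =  - 437340466900 = -2^2 * 5^2*73^1*6389^1*9377^1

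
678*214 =145092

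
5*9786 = 48930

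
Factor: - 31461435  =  - 3^2*5^1*19^1*31^1*1187^1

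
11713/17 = 689   =  689.00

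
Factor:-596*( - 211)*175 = 22007300 =2^2*5^2*7^1 *149^1*211^1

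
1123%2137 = 1123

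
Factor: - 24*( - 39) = 2^3*3^2 * 13^1=936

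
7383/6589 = 7383/6589 = 1.12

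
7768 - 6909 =859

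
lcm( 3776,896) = 52864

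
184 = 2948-2764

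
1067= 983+84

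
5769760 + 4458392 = 10228152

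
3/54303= 1/18101 = 0.00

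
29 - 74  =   - 45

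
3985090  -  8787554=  - 4802464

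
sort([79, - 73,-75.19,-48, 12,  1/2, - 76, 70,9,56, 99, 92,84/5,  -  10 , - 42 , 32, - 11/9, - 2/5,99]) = [ - 76,-75.19, - 73, - 48,  -  42, - 10,  -  11/9, - 2/5,1/2, 9,12, 84/5,  32, 56,70, 79, 92, 99, 99]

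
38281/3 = 12760 + 1/3  =  12760.33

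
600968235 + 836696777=1437665012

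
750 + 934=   1684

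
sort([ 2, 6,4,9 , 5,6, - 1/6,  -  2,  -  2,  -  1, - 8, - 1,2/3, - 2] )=[ - 8, - 2, - 2, - 2, - 1, - 1, - 1/6, 2/3,2,4, 5,6, 6, 9]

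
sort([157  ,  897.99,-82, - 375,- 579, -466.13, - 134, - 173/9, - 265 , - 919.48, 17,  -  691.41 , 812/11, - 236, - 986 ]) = [ - 986,  -  919.48 ,  -  691.41, - 579, - 466.13, -375, -265,-236,  -  134, - 82  , - 173/9, 17, 812/11, 157,897.99 ]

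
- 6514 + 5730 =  - 784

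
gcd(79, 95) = 1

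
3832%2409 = 1423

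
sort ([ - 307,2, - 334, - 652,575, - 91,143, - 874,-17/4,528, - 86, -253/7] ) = [ - 874,-652, - 334, -307, - 91, - 86,-253/7, - 17/4,  2, 143 , 528, 575 ]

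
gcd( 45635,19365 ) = 5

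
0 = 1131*0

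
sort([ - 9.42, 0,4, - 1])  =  [ - 9.42, - 1,  0,4]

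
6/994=3/497 = 0.01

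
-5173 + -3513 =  - 8686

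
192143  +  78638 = 270781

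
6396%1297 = 1208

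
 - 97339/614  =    -  97339/614 = -  158.53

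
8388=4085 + 4303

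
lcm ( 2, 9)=18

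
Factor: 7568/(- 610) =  - 2^3*5^( - 1)*11^1*43^1*61^ (  -  1 ) = -3784/305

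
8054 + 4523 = 12577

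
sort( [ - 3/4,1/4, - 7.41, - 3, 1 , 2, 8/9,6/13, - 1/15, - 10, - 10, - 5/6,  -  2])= [ - 10,- 10,-7.41, - 3, - 2, - 5/6, - 3/4, - 1/15  ,  1/4,6/13,8/9,1, 2 ] 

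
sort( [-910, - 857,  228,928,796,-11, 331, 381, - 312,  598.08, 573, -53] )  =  [ - 910,-857, - 312,-53,-11,228, 331, 381,573 , 598.08, 796, 928] 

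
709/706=709/706  =  1.00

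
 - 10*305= -3050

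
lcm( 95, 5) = 95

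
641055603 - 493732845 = 147322758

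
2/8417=2/8417 = 0.00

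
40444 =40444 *1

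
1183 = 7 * 169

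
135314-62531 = 72783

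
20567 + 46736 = 67303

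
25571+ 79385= 104956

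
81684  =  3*27228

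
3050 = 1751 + 1299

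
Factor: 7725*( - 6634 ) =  - 2^1 * 3^1 * 5^2 * 31^1 * 103^1*107^1 = - 51247650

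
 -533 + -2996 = -3529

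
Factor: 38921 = 38921^1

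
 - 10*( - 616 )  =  6160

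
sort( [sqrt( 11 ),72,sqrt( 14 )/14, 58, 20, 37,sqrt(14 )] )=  [sqrt(14) /14,sqrt(  11 ),sqrt( 14), 20,37,58,72 ]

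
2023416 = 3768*537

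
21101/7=3014 + 3/7 =3014.43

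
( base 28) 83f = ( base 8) 14343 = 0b1100011100011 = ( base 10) 6371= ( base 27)8JQ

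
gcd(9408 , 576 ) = 192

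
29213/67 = 29213/67= 436.01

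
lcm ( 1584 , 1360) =134640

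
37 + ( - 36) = 1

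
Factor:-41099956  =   - 2^2*173^1*59393^1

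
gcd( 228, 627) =57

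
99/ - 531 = - 11/59 = - 0.19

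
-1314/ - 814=657/407 = 1.61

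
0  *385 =0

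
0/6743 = 0=0.00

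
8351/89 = 93 + 74/89 = 93.83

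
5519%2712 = 95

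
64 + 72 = 136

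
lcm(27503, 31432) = 220024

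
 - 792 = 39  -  831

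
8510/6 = 1418+1/3 = 1418.33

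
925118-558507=366611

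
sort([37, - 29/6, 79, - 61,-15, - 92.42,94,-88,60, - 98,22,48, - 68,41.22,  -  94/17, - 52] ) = [ - 98, - 92.42,-88, - 68,  -  61 ,-52, - 15,-94/17,-29/6,22, 37,41.22, 48,  60,79, 94 ]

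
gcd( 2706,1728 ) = 6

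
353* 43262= 15271486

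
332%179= 153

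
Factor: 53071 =73^1*727^1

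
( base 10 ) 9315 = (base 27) CL0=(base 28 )boj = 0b10010001100011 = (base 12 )5483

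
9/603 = 1/67= 0.01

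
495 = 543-48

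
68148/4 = 17037  =  17037.00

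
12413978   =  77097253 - 64683275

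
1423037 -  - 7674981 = 9098018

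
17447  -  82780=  -65333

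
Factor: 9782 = 2^1*67^1*73^1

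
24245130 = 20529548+3715582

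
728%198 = 134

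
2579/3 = 859 + 2/3 = 859.67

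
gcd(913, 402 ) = 1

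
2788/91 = 2788/91   =  30.64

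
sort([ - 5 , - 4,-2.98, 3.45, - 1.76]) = [ - 5, - 4, - 2.98, - 1.76,3.45]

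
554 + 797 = 1351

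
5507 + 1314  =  6821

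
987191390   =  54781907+932409483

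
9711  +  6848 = 16559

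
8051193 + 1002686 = 9053879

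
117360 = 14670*8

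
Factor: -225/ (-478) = 2^( - 1) * 3^2*5^2*239^ ( - 1) 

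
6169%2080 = 2009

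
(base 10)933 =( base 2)1110100101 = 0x3A5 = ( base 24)1el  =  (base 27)17f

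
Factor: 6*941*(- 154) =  - 869484 = - 2^2*3^1*7^1*11^1*941^1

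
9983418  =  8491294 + 1492124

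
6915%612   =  183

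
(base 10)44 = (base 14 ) 32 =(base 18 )28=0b101100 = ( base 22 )20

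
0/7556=0=0.00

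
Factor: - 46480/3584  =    -  415/32 = -2^(  -  5)*5^1*83^1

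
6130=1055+5075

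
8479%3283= 1913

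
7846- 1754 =6092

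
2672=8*334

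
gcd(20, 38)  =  2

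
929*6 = 5574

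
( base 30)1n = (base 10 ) 53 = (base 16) 35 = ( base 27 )1q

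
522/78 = 87/13 =6.69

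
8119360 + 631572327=639691687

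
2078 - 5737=-3659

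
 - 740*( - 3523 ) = 2607020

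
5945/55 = 108 + 1/11 = 108.09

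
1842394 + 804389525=806231919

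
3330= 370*9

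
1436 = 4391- 2955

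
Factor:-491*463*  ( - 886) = 201417038  =  2^1*443^1*463^1*491^1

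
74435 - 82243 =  - 7808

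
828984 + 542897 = 1371881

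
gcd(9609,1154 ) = 1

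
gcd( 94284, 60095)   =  1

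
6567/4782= 2189/1594 =1.37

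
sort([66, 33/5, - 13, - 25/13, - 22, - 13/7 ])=[ - 22, - 13, - 25/13, - 13/7,33/5,66 ]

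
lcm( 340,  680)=680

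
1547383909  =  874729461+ 672654448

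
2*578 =1156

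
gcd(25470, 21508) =566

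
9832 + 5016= 14848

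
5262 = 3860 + 1402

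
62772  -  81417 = -18645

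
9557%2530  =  1967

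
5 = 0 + 5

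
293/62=4  +  45/62= 4.73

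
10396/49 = 212 + 8/49= 212.16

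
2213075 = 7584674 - 5371599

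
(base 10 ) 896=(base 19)293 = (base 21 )20E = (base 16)380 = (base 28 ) 140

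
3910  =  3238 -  - 672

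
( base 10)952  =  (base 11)796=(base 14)4C0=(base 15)437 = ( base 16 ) 3b8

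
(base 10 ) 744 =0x2E8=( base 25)14J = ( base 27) 10f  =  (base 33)MI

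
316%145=26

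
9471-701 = 8770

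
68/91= 68/91 = 0.75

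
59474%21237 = 17000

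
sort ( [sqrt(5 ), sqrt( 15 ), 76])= [ sqrt( 5) , sqrt(15 ),76] 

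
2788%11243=2788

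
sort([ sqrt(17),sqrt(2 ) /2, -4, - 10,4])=[-10,  -  4,sqrt (2)/2,4,sqrt (17)]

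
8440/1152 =1055/144  =  7.33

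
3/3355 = 3/3355= 0.00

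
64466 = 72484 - 8018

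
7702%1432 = 542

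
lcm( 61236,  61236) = 61236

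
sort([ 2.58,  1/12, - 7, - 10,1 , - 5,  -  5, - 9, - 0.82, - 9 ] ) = [ - 10 , -9, - 9,-7, - 5, - 5,-0.82,  1/12, 1,2.58]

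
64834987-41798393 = 23036594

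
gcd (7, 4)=1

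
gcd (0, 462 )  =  462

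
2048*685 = 1402880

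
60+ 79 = 139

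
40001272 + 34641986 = 74643258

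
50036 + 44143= 94179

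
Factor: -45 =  - 3^2*5^1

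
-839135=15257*(-55)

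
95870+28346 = 124216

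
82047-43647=38400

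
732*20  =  14640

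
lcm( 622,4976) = 4976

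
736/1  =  736 =736.00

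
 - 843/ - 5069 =843/5069 = 0.17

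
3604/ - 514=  - 8 + 254/257  =  -7.01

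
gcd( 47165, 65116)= 1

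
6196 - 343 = 5853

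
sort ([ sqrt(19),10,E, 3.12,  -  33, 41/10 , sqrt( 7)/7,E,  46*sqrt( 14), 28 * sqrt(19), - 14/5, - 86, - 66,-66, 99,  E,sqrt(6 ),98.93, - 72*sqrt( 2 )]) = [ - 72*sqrt(2 ),-86, - 66, - 66, - 33, - 14/5,sqrt( 7) /7,sqrt( 6 ),E, E,E,3.12,41/10, sqrt( 19 ),10,98.93, 99,  28 *sqrt( 19),46*sqrt(14) ]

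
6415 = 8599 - 2184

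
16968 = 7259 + 9709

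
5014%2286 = 442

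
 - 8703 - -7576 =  - 1127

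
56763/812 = 8109/116 = 69.91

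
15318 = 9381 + 5937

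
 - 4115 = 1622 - 5737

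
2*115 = 230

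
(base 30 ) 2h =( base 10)77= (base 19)41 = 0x4D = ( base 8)115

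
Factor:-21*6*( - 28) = 3528=2^3 * 3^2*7^2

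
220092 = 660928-440836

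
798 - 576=222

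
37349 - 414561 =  - 377212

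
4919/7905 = 4919/7905=0.62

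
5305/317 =5305/317 = 16.74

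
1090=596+494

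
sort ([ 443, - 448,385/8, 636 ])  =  [ -448,385/8, 443, 636 ]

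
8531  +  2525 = 11056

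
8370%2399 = 1173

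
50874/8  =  6359 + 1/4 = 6359.25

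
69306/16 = 34653/8 = 4331.62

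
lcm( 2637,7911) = 7911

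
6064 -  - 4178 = 10242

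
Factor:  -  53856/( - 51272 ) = 2^2 * 3^2*11^1*13^(  -  1)*29^( - 1) = 396/377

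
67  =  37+30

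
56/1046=28/523= 0.05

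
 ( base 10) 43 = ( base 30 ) 1D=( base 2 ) 101011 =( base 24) 1J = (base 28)1f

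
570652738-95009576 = 475643162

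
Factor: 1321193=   1321193^1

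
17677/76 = 17677/76 = 232.59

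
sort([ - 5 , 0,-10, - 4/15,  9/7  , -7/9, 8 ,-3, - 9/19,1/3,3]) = [ - 10, - 5,-3, - 7/9, - 9/19 ,-4/15,0,1/3, 9/7,  3, 8 ]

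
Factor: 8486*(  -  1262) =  - 2^2*631^1*4243^1=- 10709332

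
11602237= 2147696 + 9454541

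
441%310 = 131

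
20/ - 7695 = -1 + 1535/1539=-0.00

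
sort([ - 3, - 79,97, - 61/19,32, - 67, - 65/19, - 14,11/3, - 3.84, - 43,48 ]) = [ - 79,- 67, - 43, - 14,-3.84,-65/19, - 61/19,-3,  11/3,32,  48,  97]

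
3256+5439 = 8695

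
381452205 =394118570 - 12666365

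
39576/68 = 582= 582.00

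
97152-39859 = 57293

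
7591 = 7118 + 473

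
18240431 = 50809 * 359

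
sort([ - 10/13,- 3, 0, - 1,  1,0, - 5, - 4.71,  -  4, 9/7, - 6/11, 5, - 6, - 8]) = [ - 8, - 6, - 5,-4.71,-4, - 3,-1, - 10/13, - 6/11,  0, 0,1,  9/7, 5] 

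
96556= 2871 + 93685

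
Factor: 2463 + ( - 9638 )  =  -7175 = -  5^2*7^1*41^1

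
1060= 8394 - 7334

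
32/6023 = 32/6023 =0.01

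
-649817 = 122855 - 772672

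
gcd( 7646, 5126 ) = 2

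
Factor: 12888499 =13^1*17^1*29^1*2011^1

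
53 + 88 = 141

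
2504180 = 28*89435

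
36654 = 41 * 894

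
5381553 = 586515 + 4795038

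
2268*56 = 127008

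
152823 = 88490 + 64333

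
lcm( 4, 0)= 0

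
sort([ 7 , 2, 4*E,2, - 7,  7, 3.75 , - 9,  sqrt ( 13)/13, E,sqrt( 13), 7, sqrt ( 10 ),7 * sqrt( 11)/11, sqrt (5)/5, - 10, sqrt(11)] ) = [ - 10,-9, - 7,sqrt( 13 )/13, sqrt(5)/5, 2, 2, 7*sqrt ( 11)/11, E,sqrt(10 ), sqrt( 11), sqrt( 13), 3.75,7,  7, 7, 4*E]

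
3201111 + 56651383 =59852494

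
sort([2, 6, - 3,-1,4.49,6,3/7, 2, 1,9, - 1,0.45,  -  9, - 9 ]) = [ - 9, - 9, - 3,  -  1, - 1, 3/7,0.45,1,2,2,4.49 , 6, 6,  9]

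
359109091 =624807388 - 265698297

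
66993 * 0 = 0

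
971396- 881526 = 89870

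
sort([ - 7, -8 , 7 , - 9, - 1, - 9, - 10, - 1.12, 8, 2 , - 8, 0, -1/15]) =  [ - 10, - 9, - 9 , - 8,-8, - 7,-1.12, - 1,- 1/15, 0 , 2, 7,8] 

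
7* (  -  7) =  - 49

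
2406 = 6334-3928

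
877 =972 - 95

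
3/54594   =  1/18198= 0.00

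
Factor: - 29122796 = -2^2*167^1*43597^1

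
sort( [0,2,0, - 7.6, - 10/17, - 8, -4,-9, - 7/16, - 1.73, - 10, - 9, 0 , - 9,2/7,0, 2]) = [ - 10, - 9,-9 , - 9, -8 ,- 7.6, -4 , - 1.73, -10/17, - 7/16,0, 0,  0,  0,2/7, 2,2] 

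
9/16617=3/5539 = 0.00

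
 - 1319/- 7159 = 1319/7159 = 0.18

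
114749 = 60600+54149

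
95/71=1 + 24/71 = 1.34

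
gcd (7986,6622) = 22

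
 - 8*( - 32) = 256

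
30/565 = 6/113=0.05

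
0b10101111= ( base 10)175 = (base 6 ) 451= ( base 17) A5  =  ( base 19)94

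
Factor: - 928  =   - 2^5*29^1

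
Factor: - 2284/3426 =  - 2^1*3^( -1 ) = -2/3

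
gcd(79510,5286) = 2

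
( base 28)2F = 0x47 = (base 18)3H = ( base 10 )71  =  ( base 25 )2l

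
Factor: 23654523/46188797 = 3^1*107^(-1 )*431671^(  -  1 )*7884841^1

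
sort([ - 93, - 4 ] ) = [ - 93, - 4]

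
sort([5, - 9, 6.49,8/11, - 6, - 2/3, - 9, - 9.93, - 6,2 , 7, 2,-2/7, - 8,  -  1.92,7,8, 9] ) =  [-9.93, - 9  , - 9,-8,-6 , - 6, - 1.92,-2/3,- 2/7,8/11,2, 2,  5,6.49,7,7,8,  9 ] 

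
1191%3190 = 1191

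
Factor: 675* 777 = 3^4*5^2 * 7^1*37^1 = 524475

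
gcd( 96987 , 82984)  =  11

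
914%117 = 95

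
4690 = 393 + 4297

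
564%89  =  30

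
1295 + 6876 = 8171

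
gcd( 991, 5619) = 1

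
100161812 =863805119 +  - 763643307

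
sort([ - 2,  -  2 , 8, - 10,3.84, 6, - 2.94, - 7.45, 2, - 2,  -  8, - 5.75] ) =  [ -10, - 8, - 7.45 , - 5.75, - 2.94, - 2,  -  2,-2,  2, 3.84,  6,8] 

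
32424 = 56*579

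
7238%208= 166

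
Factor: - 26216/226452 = - 2^1*3^( - 1 )*29^1*167^( - 1) = -58/501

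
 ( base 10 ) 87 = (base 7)153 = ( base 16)57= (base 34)2j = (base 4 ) 1113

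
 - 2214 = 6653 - 8867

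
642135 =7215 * 89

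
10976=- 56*( - 196) 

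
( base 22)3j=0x55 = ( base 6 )221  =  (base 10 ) 85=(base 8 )125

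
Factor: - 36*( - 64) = 2304 = 2^8 *3^2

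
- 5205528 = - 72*72299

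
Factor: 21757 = 21757^1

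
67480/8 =8435 = 8435.00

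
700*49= 34300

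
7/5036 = 7/5036 = 0.00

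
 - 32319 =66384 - 98703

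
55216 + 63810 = 119026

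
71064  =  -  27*(-2632 )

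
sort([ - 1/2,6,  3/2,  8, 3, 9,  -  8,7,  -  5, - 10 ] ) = [ - 10,  -  8, - 5, - 1/2, 3/2,3, 6,  7,8,9 ] 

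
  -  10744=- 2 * 5372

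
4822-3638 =1184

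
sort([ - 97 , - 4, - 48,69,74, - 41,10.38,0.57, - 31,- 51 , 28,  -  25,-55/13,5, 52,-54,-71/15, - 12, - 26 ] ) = [ - 97, - 54,-51, - 48, - 41, - 31,-26, - 25, - 12 , - 71/15, - 55/13,-4,0.57,5, 10.38 , 28, 52,69, 74] 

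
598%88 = 70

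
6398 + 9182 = 15580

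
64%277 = 64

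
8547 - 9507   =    -  960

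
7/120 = 7/120 = 0.06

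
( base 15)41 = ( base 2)111101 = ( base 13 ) 49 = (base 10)61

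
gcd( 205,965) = 5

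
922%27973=922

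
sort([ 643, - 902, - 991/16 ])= [  -  902,  -  991/16, 643] 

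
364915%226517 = 138398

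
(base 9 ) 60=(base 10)54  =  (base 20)2e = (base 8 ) 66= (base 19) 2G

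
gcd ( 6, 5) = 1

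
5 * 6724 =33620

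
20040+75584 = 95624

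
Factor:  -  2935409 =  - 29^1*101221^1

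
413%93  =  41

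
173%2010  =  173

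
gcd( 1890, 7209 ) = 27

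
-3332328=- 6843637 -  - 3511309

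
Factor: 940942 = 2^1*470471^1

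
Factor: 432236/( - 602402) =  - 2^1 *7^1 * 43^1*839^( - 1 ) = - 602/839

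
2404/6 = 400 + 2/3 = 400.67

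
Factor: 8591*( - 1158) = - 9948378 = - 2^1*3^1*11^2 * 71^1*193^1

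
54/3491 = 54/3491 = 0.02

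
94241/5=18848 + 1/5= 18848.20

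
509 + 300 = 809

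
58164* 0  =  0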